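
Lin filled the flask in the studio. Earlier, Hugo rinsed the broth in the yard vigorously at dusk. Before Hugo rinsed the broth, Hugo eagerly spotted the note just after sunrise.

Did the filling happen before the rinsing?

no

The narrative orders the rinsing before the filling.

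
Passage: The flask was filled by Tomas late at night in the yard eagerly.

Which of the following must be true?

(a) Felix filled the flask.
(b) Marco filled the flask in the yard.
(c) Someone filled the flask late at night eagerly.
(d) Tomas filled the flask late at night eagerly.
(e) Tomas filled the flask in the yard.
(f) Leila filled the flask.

(a) Not entailed — the passage has Tomas filling the flask, not Felix.
(b) Not entailed — the passage has Tomas filling the flask, not Marco.
(c) Entailed — dropping 'in the yard' and generalizing the agent leaves a sub-description the original still satisfies.
(d) Entailed — the original entails any weakening of itself; this just drops 'in the yard'.
(e) Entailed — the original entails any weakening of itself; this just drops 'eagerly', 'late at night'.
(f) Not entailed — the passage has Tomas filling the flask, not Leila.

(c), (d), (e)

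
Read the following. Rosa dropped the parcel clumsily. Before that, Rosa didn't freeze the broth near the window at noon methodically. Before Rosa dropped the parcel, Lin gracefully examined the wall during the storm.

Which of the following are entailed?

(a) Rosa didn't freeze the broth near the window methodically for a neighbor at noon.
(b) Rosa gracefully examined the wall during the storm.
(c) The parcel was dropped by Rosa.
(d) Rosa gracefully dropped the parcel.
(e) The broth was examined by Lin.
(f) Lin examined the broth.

(a) Entailed — under negation, adding a further restriction is entailed: if no such freezing event occurred, none occurred for a neighbor either.
(b) Not entailed — the passage has Lin examining the wall, not Rosa.
(c) Entailed — every conjunct here is already in the original dropping event.
(d) Not entailed — 'gracefully' adds a manner not in (and inconsistent with) the original.
(e) Not entailed — Lin examined the wall, not the broth; the broth belongs to the freezing event.
(f) Not entailed — Lin examined the wall, not the broth; the broth belongs to the freezing event.

(a), (c)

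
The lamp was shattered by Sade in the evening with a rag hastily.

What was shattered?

the lamp

'the lamp' marks the patient of the shattering event.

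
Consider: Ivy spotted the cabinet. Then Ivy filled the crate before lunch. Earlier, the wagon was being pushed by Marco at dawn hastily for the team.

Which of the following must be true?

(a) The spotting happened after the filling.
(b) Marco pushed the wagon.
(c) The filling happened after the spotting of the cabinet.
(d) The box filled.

(b), (c)

(a) Not entailed — the narrative places the spotting before the filling, not after.
(b) Entailed — 'push' is an activity; 'was pushing' entails that some pushing happened, so 'pushed' holds.
(c) Entailed — the narrative places the spotting before the filling.
(d) Not entailed — the crate is what filled, not the box.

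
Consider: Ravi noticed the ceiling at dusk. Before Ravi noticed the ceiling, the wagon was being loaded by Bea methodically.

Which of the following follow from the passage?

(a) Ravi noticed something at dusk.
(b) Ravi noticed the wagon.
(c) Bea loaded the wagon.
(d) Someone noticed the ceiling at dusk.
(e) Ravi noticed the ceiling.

(a), (d), (e)

(a) Entailed — every conjunct here is already in the original noticing event.
(b) Not entailed — Ravi noticed the ceiling, not the wagon; the wagon belongs to the loading event.
(c) Not entailed — 'was loading' is progressive on an accomplishment; it does not entail the completed 'loaded'.
(d) Entailed — this follows by dropping conjuncts from the noticing event's description.
(e) Entailed — the original entails any weakening of itself; this just drops 'at dusk'.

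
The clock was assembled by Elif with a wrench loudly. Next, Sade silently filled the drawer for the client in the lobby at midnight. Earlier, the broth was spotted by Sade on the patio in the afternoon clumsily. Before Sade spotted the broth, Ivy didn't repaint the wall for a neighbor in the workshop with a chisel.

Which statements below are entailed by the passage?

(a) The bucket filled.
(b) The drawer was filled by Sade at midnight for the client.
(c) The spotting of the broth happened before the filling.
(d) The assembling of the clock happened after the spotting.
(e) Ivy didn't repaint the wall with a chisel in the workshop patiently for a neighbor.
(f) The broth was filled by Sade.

(a) Not entailed — the drawer is what filled, not the bucket.
(b) Entailed — every conjunct here is already in the original filling event.
(c) Entailed — the narrative places the spotting before the filling.
(d) Not entailed — the narrative doesn't order the spotting relative to the assembling.
(e) Entailed — under negation, adding a further restriction is entailed: if no such repainting event occurred, none occurred patiently either.
(f) Not entailed — Sade filled the drawer, not the broth; the broth belongs to the spotting event.

(b), (c), (e)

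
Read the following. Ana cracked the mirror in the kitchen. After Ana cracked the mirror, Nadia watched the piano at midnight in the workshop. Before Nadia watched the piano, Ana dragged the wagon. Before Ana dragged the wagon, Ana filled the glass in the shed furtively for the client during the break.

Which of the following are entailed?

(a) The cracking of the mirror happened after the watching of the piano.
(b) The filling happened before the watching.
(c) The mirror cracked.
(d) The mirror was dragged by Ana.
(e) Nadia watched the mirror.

(b), (c)

(a) Not entailed — the narrative places the cracking before the watching, not after.
(b) Entailed — the narrative places the filling before the watching.
(c) Entailed — 'Ana cracked the mirror' is causative; it entails the inchoative 'the mirror cracked'.
(d) Not entailed — Ana dragged the wagon, not the mirror; the mirror belongs to the cracking event.
(e) Not entailed — Nadia watched the piano, not the mirror; the mirror belongs to the cracking event.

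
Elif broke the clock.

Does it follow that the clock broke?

'Elif broke the clock' is the causative; it entails the inchoative 'the clock broke'.

yes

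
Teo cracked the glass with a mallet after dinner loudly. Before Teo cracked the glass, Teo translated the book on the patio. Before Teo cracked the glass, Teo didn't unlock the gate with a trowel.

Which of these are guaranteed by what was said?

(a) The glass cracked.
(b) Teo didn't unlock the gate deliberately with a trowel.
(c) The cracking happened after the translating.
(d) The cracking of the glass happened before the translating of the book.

(a) Entailed — 'Teo cracked the glass' is causative; it entails the inchoative 'the glass cracked'.
(b) Entailed — under negation, adding a further restriction is entailed: if no such unlocking event occurred, none occurred deliberately either.
(c) Entailed — the narrative places the translating before the cracking.
(d) Not entailed — the narrative places the translating before the cracking, not after.

(a), (b), (c)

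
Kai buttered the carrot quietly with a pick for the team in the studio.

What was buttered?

'the carrot' marks the patient of the buttering event.

the carrot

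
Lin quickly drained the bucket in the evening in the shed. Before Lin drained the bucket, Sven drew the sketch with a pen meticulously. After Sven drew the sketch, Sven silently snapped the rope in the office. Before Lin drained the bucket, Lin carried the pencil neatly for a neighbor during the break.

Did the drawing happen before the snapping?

The narrative orders the drawing before the snapping.

yes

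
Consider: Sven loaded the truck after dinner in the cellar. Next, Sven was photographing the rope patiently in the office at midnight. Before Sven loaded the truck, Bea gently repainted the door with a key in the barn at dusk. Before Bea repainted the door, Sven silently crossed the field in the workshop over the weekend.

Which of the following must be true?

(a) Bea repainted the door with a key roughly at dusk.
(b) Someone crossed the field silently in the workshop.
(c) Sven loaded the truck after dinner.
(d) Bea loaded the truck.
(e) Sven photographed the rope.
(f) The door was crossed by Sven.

(a) Not entailed — 'roughly' adds a manner not in (and inconsistent with) the original.
(b) Entailed — dropping 'over the weekend' and generalizing the agent leaves a sub-description the original still satisfies.
(c) Entailed — dropping 'in the cellar' leaves a sub-description the original still satisfies.
(d) Not entailed — the passage has Sven loading the truck, not Bea.
(e) Not entailed — 'was photographing' is progressive on an accomplishment; it does not entail the completed 'photographed'.
(f) Not entailed — Sven crossed the field, not the door; the door belongs to the repainting event.

(b), (c)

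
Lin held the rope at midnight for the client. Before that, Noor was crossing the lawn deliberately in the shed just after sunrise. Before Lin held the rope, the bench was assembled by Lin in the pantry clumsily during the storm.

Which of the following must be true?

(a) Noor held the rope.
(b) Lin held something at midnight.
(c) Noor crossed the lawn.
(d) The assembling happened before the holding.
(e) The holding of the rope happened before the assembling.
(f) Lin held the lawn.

(a) Not entailed — the passage has Lin holding the rope, not Noor.
(b) Entailed — this follows by dropping conjuncts from the holding event's description.
(c) Not entailed — 'was crossing' is progressive on an accomplishment; it does not entail the completed 'crossed'.
(d) Entailed — the narrative places the assembling before the holding.
(e) Not entailed — the narrative places the assembling before the holding, not after.
(f) Not entailed — Lin held the rope, not the lawn; the lawn belongs to the crossing event.

(b), (d)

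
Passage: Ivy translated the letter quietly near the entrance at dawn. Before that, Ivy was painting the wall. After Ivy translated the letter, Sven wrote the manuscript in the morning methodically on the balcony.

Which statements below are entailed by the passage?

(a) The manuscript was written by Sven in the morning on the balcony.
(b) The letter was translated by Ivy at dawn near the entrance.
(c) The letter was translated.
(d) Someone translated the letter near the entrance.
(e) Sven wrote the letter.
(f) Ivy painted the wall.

(a) Entailed — dropping 'methodically' leaves a sub-description the original still satisfies.
(b) Entailed — dropping 'quietly' leaves a sub-description the original still satisfies.
(c) Entailed — every conjunct here is already in the original translating event.
(d) Entailed — every conjunct here is already in the original translating event.
(e) Not entailed — Sven wrote the manuscript, not the letter; the letter belongs to the translating event.
(f) Not entailed — 'was painting' is progressive on an accomplishment; it does not entail the completed 'painted'.

(a), (b), (c), (d)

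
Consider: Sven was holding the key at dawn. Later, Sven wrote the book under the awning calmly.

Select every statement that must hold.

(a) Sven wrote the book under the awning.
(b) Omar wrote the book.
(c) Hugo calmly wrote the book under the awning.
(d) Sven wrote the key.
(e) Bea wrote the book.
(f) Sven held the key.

(a) Entailed — this follows by dropping conjuncts from the writing event's description.
(b) Not entailed — the passage has Sven writing the book, not Omar.
(c) Not entailed — the passage has Sven writing the book, not Hugo.
(d) Not entailed — Sven wrote the book, not the key; the key belongs to the holding event.
(e) Not entailed — the passage has Sven writing the book, not Bea.
(f) Entailed — 'hold' is an activity; 'was holding' entails that some holding happened, so 'held' holds.

(a), (f)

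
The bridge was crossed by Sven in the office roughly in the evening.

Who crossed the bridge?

Sven

'Sven' marks the agent of the crossing event.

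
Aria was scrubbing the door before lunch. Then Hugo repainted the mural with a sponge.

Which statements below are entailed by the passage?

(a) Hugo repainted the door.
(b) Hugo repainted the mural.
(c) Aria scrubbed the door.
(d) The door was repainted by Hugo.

(a) Not entailed — Hugo repainted the mural, not the door; the door belongs to the scrubbing event.
(b) Entailed — every conjunct here is already in the original repainting event.
(c) Entailed — 'scrub' is an activity; 'was scrubbing' entails that some scrubbing happened, so 'scrubbed' holds.
(d) Not entailed — Hugo repainted the mural, not the door; the door belongs to the scrubbing event.

(b), (c)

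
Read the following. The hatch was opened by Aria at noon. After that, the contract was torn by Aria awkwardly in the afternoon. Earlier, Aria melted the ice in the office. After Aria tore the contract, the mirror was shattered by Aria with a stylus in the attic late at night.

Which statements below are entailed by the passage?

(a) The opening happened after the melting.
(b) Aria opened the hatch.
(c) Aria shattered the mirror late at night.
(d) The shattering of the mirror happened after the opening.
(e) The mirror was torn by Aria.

(b), (c), (d)

(a) Not entailed — the narrative doesn't order the melting relative to the opening.
(b) Entailed — dropping 'at noon' leaves a sub-description the original still satisfies.
(c) Entailed — the original entails any weakening of itself; this just drops 'with a stylus', 'in the attic'.
(d) Entailed — the narrative places the opening before the shattering.
(e) Not entailed — Aria tore the contract, not the mirror; the mirror belongs to the shattering event.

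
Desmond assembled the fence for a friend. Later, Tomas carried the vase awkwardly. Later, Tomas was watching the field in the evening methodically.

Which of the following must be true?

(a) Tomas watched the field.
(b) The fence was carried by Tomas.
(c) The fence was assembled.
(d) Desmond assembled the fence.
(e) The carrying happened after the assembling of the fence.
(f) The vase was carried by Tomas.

(a), (c), (d), (e), (f)

(a) Entailed — 'watch' is an activity; 'was watching' entails that some watching happened, so 'watched' holds.
(b) Not entailed — Tomas carried the vase, not the fence; the fence belongs to the assembling event.
(c) Entailed — this follows by dropping conjuncts from the assembling event's description.
(d) Entailed — every conjunct here is already in the original assembling event.
(e) Entailed — the narrative places the assembling before the carrying.
(f) Entailed — every conjunct here is already in the original carrying event.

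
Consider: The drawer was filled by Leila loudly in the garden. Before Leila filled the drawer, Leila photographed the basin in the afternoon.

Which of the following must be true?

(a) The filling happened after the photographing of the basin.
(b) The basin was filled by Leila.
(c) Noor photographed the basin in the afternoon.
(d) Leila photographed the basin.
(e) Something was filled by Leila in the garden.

(a) Entailed — the narrative places the photographing before the filling.
(b) Not entailed — Leila filled the drawer, not the basin; the basin belongs to the photographing event.
(c) Not entailed — the passage has Leila photographing the basin, not Noor.
(d) Entailed — the original entails any weakening of itself; this just drops 'in the afternoon'.
(e) Entailed — the original entails any weakening of itself; this just drops 'loudly' and generalizes the patient.

(a), (d), (e)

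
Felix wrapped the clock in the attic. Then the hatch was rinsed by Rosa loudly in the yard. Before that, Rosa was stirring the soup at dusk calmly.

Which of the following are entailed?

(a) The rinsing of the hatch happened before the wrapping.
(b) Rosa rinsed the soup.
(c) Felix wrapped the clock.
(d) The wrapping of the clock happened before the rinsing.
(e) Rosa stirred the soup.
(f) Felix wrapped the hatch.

(a) Not entailed — the narrative places the wrapping before the rinsing, not after.
(b) Not entailed — Rosa rinsed the hatch, not the soup; the soup belongs to the stirring event.
(c) Entailed — dropping 'in the attic' leaves a sub-description the original still satisfies.
(d) Entailed — the narrative places the wrapping before the rinsing.
(e) Entailed — 'stir' is an activity; 'was stirring' entails that some stirring happened, so 'stirred' holds.
(f) Not entailed — Felix wrapped the clock, not the hatch; the hatch belongs to the rinsing event.

(c), (d), (e)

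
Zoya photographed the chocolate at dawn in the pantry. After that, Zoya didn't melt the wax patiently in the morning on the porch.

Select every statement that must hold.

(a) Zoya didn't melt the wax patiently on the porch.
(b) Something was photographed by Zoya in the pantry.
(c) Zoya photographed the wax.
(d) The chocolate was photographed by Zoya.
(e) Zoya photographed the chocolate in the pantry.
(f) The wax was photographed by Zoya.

(a) Not entailed — dropping 'in the morning' under negation is not valid — the original leaves open that Zoya melted the wax some other way.
(b) Entailed — every conjunct here is already in the original photographing event.
(c) Not entailed — Zoya photographed the chocolate, not the wax; the wax belongs to the melting event.
(d) Entailed — every conjunct here is already in the original photographing event.
(e) Entailed — every conjunct here is already in the original photographing event.
(f) Not entailed — Zoya photographed the chocolate, not the wax; the wax belongs to the melting event.

(b), (d), (e)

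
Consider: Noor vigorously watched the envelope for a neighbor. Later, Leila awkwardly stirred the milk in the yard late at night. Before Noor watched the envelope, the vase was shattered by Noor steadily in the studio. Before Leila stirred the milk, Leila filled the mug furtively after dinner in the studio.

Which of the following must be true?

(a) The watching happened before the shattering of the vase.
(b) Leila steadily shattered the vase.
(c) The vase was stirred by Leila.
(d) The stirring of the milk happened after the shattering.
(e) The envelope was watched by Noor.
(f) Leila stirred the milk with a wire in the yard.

(d), (e)

(a) Not entailed — the narrative places the shattering before the watching, not after.
(b) Not entailed — the passage has Noor shattering the vase, not Leila.
(c) Not entailed — Leila stirred the milk, not the vase; the vase belongs to the shattering event.
(d) Entailed — the narrative places the shattering before the stirring.
(e) Entailed — the original entails any weakening of itself; this just drops 'vigorously', 'for a neighbor'.
(f) Not entailed — 'with a wire' adds information not in the original event.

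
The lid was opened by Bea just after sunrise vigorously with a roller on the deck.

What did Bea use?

a roller

'with a roller' marks the instrument of the opening event.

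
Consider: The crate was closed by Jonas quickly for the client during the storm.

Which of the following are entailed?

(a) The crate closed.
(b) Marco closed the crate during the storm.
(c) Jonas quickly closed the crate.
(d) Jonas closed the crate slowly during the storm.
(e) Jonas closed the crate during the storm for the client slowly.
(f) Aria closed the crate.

(a), (c)

(a) Entailed — 'Jonas closed the crate' is causative; it entails the inchoative 'the crate closed'.
(b) Not entailed — the passage has Jonas closing the crate, not Marco.
(c) Entailed — the original entails any weakening of itself; this just drops 'for the client', 'during the storm'.
(d) Not entailed — 'slowly' adds a manner not in (and inconsistent with) the original.
(e) Not entailed — 'slowly' adds a manner not in (and inconsistent with) the original.
(f) Not entailed — the passage has Jonas closing the crate, not Aria.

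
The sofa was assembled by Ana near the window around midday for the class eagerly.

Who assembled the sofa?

Ana

'Ana' marks the agent of the assembling event.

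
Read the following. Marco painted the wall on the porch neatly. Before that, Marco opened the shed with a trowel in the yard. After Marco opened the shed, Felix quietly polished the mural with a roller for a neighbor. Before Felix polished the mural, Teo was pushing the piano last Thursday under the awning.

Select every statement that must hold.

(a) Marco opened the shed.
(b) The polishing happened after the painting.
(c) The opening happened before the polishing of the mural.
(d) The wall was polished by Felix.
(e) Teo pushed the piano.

(a) Entailed — the original entails any weakening of itself; this just drops 'in the yard', 'with a trowel'.
(b) Not entailed — the narrative doesn't order the painting relative to the polishing.
(c) Entailed — the narrative places the opening before the polishing.
(d) Not entailed — Felix polished the mural, not the wall; the wall belongs to the painting event.
(e) Entailed — 'push' is an activity; 'was pushing' entails that some pushing happened, so 'pushed' holds.

(a), (c), (e)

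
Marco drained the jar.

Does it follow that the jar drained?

'Marco drained the jar' is the causative; it entails the inchoative 'the jar drained'.

yes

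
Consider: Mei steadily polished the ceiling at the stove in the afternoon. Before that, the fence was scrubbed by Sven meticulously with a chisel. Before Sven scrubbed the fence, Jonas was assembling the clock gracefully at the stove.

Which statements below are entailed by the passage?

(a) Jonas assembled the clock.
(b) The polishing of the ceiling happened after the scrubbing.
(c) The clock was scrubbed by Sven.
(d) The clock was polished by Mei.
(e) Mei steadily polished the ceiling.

(b), (e)

(a) Not entailed — 'was assembling' is progressive on an accomplishment; it does not entail the completed 'assembled'.
(b) Entailed — the narrative places the scrubbing before the polishing.
(c) Not entailed — Sven scrubbed the fence, not the clock; the clock belongs to the assembling event.
(d) Not entailed — Mei polished the ceiling, not the clock; the clock belongs to the assembling event.
(e) Entailed — the original entails any weakening of itself; this just drops 'at the stove', 'in the afternoon'.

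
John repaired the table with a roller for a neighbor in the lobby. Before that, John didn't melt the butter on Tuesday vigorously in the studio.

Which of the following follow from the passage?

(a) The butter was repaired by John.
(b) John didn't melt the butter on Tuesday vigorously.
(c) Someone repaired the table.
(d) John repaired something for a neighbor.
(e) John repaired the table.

(a) Not entailed — John repaired the table, not the butter; the butter belongs to the melting event.
(b) Not entailed — dropping 'in the studio' under negation is not valid — the original leaves open that John melted the butter some other way.
(c) Entailed — the original entails any weakening of itself; this just drops 'in the lobby', 'with a roller', 'for a neighbor' and generalizes the agent.
(d) Entailed — dropping 'in the lobby', 'with a roller' and generalizing the patient leaves a sub-description the original still satisfies.
(e) Entailed — this follows by dropping conjuncts from the repairing event's description.

(c), (d), (e)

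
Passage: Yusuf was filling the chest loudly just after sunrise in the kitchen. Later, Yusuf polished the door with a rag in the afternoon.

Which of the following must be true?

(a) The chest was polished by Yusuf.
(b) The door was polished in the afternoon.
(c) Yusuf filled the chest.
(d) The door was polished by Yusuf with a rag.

(a) Not entailed — Yusuf polished the door, not the chest; the chest belongs to the filling event.
(b) Entailed — dropping 'with a rag' and generalizing the agent leaves a sub-description the original still satisfies.
(c) Not entailed — 'was filling' is progressive on an accomplishment; it does not entail the completed 'filled'.
(d) Entailed — every conjunct here is already in the original polishing event.

(b), (d)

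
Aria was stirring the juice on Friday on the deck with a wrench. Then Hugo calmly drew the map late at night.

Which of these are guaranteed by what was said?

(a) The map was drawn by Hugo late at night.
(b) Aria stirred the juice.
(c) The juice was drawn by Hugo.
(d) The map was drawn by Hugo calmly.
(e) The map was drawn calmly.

(a), (b), (d), (e)

(a) Entailed — dropping 'calmly' leaves a sub-description the original still satisfies.
(b) Entailed — 'stir' is an activity; 'was stirring' entails that some stirring happened, so 'stirred' holds.
(c) Not entailed — Hugo drew the map, not the juice; the juice belongs to the stirring event.
(d) Entailed — the original entails any weakening of itself; this just drops 'late at night'.
(e) Entailed — every conjunct here is already in the original drawing event.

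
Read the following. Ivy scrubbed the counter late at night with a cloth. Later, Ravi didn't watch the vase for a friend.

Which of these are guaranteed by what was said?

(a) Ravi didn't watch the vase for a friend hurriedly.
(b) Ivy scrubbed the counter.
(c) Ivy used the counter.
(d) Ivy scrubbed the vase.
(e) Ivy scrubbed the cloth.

(a), (b)

(a) Entailed — under negation, adding a further restriction is entailed: if no such watching event occurred, none occurred hurriedly either.
(b) Entailed — the original entails any weakening of itself; this just drops 'with a cloth', 'late at night'.
(c) Not entailed — the counter is the patient, not an instrument — Ivy used a cloth.
(d) Not entailed — Ivy scrubbed the counter, not the vase; the vase belongs to the watching event.
(e) Not entailed — the cloth is the instrument, not what was scrubbed.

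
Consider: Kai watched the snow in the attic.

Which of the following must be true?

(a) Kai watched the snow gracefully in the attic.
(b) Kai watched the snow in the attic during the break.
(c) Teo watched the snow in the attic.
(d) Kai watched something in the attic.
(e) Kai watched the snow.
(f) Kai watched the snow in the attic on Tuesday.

(d), (e)

(a) Not entailed — 'gracefully' adds information not in the original event.
(b) Not entailed — 'during the break' adds information not in the original event.
(c) Not entailed — the passage has Kai watching the snow, not Teo.
(d) Entailed — every conjunct here is already in the original watching event.
(e) Entailed — this follows by dropping conjuncts from the watching event's description.
(f) Not entailed — 'on Tuesday' adds information not in the original event.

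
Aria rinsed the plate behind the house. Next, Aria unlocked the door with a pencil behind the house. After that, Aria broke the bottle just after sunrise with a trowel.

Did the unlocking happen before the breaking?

The narrative orders the unlocking before the breaking.

yes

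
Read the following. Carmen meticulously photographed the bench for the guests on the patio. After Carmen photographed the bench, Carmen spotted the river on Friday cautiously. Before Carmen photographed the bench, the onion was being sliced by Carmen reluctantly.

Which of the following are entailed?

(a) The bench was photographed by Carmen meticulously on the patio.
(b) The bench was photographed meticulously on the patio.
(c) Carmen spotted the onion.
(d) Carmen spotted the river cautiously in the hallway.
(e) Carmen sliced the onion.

(a) Entailed — the original entails any weakening of itself; this just drops 'for the guests'.
(b) Entailed — the original entails any weakening of itself; this just drops 'for the guests' and generalizes the agent.
(c) Not entailed — Carmen spotted the river, not the onion; the onion belongs to the slicing event.
(d) Not entailed — 'in the hallway' adds information not in the original event.
(e) Not entailed — 'was slicing' is progressive on an accomplishment; it does not entail the completed 'sliced'.

(a), (b)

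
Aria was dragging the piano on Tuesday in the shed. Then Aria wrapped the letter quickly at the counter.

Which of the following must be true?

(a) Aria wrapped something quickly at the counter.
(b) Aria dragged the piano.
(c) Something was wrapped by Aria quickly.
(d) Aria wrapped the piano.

(a), (b), (c)

(a) Entailed — the original entails any weakening of itself; this just generalizes the patient.
(b) Entailed — 'drag' is an activity; 'was dragging' entails that some dragging happened, so 'dragged' holds.
(c) Entailed — every conjunct here is already in the original wrapping event.
(d) Not entailed — Aria wrapped the letter, not the piano; the piano belongs to the dragging event.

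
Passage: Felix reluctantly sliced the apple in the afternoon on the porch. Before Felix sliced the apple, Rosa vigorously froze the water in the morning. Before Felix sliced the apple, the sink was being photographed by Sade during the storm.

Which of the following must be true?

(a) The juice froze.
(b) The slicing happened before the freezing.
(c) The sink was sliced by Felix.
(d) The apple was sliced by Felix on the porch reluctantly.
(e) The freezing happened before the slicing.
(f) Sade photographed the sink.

(a) Not entailed — the water is what froze, not the juice.
(b) Not entailed — the narrative places the freezing before the slicing, not after.
(c) Not entailed — Felix sliced the apple, not the sink; the sink belongs to the photographing event.
(d) Entailed — this follows by dropping conjuncts from the slicing event's description.
(e) Entailed — the narrative places the freezing before the slicing.
(f) Not entailed — 'was photographing' is progressive on an accomplishment; it does not entail the completed 'photographed'.

(d), (e)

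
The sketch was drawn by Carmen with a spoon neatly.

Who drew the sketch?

Carmen

'Carmen' marks the agent of the drawing event.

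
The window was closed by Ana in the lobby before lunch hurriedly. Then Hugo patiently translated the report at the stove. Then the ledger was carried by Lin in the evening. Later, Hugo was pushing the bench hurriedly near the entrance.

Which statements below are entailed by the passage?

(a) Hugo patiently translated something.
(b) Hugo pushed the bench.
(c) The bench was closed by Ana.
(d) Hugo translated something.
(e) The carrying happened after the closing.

(a), (b), (d), (e)

(a) Entailed — dropping 'at the stove' and generalizing the patient leaves a sub-description the original still satisfies.
(b) Entailed — 'push' is an activity; 'was pushing' entails that some pushing happened, so 'pushed' holds.
(c) Not entailed — Ana closed the window, not the bench; the bench belongs to the pushing event.
(d) Entailed — the original entails any weakening of itself; this just drops 'at the stove', 'patiently' and generalizes the patient.
(e) Entailed — the narrative places the closing before the carrying.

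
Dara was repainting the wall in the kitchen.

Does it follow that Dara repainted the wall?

no

'was repainting' is progressive; for an accomplishment like 'repaint the wall', it doesn't entail completion.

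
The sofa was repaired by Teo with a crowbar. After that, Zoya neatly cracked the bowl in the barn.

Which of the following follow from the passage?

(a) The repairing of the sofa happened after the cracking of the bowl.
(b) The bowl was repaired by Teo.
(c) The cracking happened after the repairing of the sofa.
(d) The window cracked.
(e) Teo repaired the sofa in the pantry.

(c)

(a) Not entailed — the narrative places the repairing before the cracking, not after.
(b) Not entailed — Teo repaired the sofa, not the bowl; the bowl belongs to the cracking event.
(c) Entailed — the narrative places the repairing before the cracking.
(d) Not entailed — the bowl is what cracked, not the window.
(e) Not entailed — 'in the pantry' adds information not in the original event.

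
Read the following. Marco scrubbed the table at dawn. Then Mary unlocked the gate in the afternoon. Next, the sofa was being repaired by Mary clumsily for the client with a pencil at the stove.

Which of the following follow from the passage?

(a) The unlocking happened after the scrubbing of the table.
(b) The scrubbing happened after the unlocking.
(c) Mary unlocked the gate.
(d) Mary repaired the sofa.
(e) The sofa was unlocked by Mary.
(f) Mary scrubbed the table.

(a), (c)

(a) Entailed — the narrative places the scrubbing before the unlocking.
(b) Not entailed — the narrative places the scrubbing before the unlocking, not after.
(c) Entailed — this follows by dropping conjuncts from the unlocking event's description.
(d) Not entailed — 'was repairing' is progressive on an accomplishment; it does not entail the completed 'repaired'.
(e) Not entailed — Mary unlocked the gate, not the sofa; the sofa belongs to the repairing event.
(f) Not entailed — the passage has Marco scrubbing the table, not Mary.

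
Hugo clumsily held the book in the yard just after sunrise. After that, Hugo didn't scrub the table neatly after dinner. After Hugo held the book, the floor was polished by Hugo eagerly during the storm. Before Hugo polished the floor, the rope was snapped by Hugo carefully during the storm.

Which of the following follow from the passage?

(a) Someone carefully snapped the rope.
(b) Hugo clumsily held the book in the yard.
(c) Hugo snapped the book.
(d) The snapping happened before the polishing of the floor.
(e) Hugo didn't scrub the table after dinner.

(a) Entailed — dropping 'during the storm' and generalizing the agent leaves a sub-description the original still satisfies.
(b) Entailed — dropping 'just after sunrise' leaves a sub-description the original still satisfies.
(c) Not entailed — Hugo snapped the rope, not the book; the book belongs to the holding event.
(d) Entailed — the narrative places the snapping before the polishing.
(e) Not entailed — dropping 'neatly' under negation is not valid — the original leaves open that Hugo scrubbed the table some other way.

(a), (b), (d)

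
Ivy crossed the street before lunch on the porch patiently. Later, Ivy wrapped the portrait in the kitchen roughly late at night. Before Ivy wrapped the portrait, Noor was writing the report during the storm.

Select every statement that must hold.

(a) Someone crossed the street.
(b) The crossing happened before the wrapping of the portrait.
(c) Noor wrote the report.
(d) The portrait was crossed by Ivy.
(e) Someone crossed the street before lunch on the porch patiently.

(a) Entailed — dropping 'on the porch', 'before lunch', 'patiently' and generalizing the agent leaves a sub-description the original still satisfies.
(b) Entailed — the narrative places the crossing before the wrapping.
(c) Not entailed — 'was writing' is progressive on an accomplishment; it does not entail the completed 'wrote'.
(d) Not entailed — Ivy crossed the street, not the portrait; the portrait belongs to the wrapping event.
(e) Entailed — generalizing the agent leaves a sub-description the original still satisfies.

(a), (b), (e)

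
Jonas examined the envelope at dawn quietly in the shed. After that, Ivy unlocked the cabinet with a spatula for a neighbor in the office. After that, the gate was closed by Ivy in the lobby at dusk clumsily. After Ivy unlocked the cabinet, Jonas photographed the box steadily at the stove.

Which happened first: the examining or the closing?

The connectives place the examining before the closing.

the examining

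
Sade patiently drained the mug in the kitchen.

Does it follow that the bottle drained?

no

Nothing is said about any bottle; only the mug is affected.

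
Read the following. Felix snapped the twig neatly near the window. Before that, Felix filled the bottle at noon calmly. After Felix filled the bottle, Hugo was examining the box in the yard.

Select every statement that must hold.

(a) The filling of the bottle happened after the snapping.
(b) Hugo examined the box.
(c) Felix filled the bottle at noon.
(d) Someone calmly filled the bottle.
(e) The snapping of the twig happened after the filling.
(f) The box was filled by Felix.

(b), (c), (d), (e)

(a) Not entailed — the narrative places the filling before the snapping, not after.
(b) Entailed — 'examine' is an activity; 'was examining' entails that some examining happened, so 'examined' holds.
(c) Entailed — dropping 'calmly' leaves a sub-description the original still satisfies.
(d) Entailed — every conjunct here is already in the original filling event.
(e) Entailed — the narrative places the filling before the snapping.
(f) Not entailed — Felix filled the bottle, not the box; the box belongs to the examining event.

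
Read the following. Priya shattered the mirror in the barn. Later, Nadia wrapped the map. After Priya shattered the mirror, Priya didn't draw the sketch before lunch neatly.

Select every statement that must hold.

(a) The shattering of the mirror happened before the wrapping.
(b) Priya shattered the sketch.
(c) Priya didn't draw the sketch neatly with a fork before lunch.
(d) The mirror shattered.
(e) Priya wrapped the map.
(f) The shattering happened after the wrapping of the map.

(a), (c), (d)

(a) Entailed — the narrative places the shattering before the wrapping.
(b) Not entailed — Priya shattered the mirror, not the sketch; the sketch belongs to the drawing event.
(c) Entailed — under negation, adding a further restriction is entailed: if no such drawing event occurred, none occurred with a fork either.
(d) Entailed — 'Priya shattered the mirror' is causative; it entails the inchoative 'the mirror shattered'.
(e) Not entailed — the passage has Nadia wrapping the map, not Priya.
(f) Not entailed — the narrative places the shattering before the wrapping, not after.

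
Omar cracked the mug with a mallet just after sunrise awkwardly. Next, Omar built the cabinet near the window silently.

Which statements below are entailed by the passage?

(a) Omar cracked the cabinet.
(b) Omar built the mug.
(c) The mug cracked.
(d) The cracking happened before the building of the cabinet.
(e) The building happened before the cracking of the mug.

(a) Not entailed — Omar cracked the mug, not the cabinet; the cabinet belongs to the building event.
(b) Not entailed — Omar built the cabinet, not the mug; the mug belongs to the cracking event.
(c) Entailed — 'Omar cracked the mug' is causative; it entails the inchoative 'the mug cracked'.
(d) Entailed — the narrative places the cracking before the building.
(e) Not entailed — the narrative places the cracking before the building, not after.

(c), (d)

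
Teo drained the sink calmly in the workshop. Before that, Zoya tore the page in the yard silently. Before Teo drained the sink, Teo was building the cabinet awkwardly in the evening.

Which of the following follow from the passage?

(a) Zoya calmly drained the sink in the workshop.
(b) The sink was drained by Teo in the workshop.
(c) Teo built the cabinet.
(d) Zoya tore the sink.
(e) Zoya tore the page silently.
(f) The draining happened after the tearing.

(b), (e), (f)

(a) Not entailed — the passage has Teo draining the sink, not Zoya.
(b) Entailed — every conjunct here is already in the original draining event.
(c) Not entailed — 'was building' is progressive on an accomplishment; it does not entail the completed 'built'.
(d) Not entailed — Zoya tore the page, not the sink; the sink belongs to the draining event.
(e) Entailed — this follows by dropping conjuncts from the tearing event's description.
(f) Entailed — the narrative places the tearing before the draining.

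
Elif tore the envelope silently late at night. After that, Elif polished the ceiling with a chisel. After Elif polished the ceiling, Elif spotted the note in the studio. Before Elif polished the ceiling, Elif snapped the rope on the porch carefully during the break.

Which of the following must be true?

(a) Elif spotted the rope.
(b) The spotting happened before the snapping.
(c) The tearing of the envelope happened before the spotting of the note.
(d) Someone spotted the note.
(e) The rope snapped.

(a) Not entailed — Elif spotted the note, not the rope; the rope belongs to the snapping event.
(b) Not entailed — the narrative places the snapping before the spotting, not after.
(c) Entailed — the narrative places the tearing before the spotting.
(d) Entailed — dropping 'in the studio' and generalizing the agent leaves a sub-description the original still satisfies.
(e) Entailed — 'Elif snapped the rope' is causative; it entails the inchoative 'the rope snapped'.

(c), (d), (e)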